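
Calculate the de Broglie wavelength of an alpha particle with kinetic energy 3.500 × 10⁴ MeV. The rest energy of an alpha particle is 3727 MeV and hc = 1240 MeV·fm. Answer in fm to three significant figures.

λ = 0.0322 fm

Total energy E = KE + m₀c² = 3.500 × 10⁴ + 3727 = 38727 MeV.
(pc)² = E² − (m₀c²)² = (38727)² − (3727)² = 1.486 × 10⁹ MeV², so pc = 3.855 × 10⁴ MeV.
λ = hc/(pc) = 1240 MeV·fm / 3.855 × 10⁴ MeV = 0.0322 fm.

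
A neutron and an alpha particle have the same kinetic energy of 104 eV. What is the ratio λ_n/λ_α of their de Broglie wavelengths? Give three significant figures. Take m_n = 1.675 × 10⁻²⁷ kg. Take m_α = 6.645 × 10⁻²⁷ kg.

At fixed KE, p = √(2mKE) so λ = h/p ∝ 1/√m.
λ_n/λ_α = √(m_α/m_n) = √(6.645 × 10⁻²⁷/1.675 × 10⁻²⁷) = √(3.967) = 1.99.

λ_n/λ_α = 1.99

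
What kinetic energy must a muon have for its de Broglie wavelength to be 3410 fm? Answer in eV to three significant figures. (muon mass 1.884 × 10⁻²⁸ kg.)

KE = 625 eV

p = h/λ = 6.626 × 10⁻³⁴ / 3.410 × 10⁻¹² = 1.943 × 10⁻²² kg·m/s.
KE = p²/(2m) = (1.943 × 10⁻²²)² / (2 × 1.884 × 10⁻²⁸) = 1.002 × 10⁻¹⁶ J = 625 eV.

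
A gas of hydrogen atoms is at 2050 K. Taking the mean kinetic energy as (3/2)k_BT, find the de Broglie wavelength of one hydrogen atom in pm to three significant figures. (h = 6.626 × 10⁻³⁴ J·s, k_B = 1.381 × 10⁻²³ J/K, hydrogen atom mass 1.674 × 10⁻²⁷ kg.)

λ = 55.6 pm

KE = (3/2)k_BT = 1.5 × 1.381 × 10⁻²³ × 2050 = 4.247 × 10⁻²⁰ J.
p = √(2mKE) = √(2 × 1.674 × 10⁻²⁷ × 4.247 × 10⁻²⁰) = 1.192 × 10⁻²³ kg·m/s.
λ = h/p = 5.56 × 10⁻¹¹ m = 55.6 pm.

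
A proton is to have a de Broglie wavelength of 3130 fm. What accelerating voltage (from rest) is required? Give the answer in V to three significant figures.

p = h/λ = 6.626 × 10⁻³⁴ / 3.130 × 10⁻¹² = 2.117 × 10⁻²² kg·m/s.
KE = p²/(2m) = 1.339 × 10⁻¹⁷ J.
V = KE/e = 1.339 × 10⁻¹⁷ / (1.602 × 10⁻¹⁹) = 83.6 V.

V = 83.6 V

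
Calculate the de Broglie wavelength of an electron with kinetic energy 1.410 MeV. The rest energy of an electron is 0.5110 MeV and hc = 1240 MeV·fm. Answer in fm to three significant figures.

λ = 670 fm

Total energy E = KE + m₀c² = 1.410 + 0.5110 = 1.9210 MeV.
(pc)² = E² − (m₀c²)² = (1.9210)² − (0.5110)² = 3.429 MeV², so pc = 1.852 MeV.
λ = hc/(pc) = 1240 MeV·fm / 1.852 MeV = 670 fm.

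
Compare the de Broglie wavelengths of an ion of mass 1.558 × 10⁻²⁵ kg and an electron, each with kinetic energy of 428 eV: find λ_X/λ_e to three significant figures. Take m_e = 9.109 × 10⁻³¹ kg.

At fixed KE, p = √(2mKE) so λ = h/p ∝ 1/√m.
λ_X/λ_e = √(m_e/m_X) = √(9.109 × 10⁻³¹/1.558 × 10⁻²⁵) = √(5.847 × 10⁻⁶) = 2.42 × 10⁻³.

λ_X/λ_e = 2.42 × 10⁻³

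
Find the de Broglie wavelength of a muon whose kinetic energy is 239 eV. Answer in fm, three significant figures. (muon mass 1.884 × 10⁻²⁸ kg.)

KE = 239 eV = 3.829 × 10⁻¹⁷ J.
p = √(2mKE) = √(2 × 1.884 × 10⁻²⁸ × 3.829 × 10⁻¹⁷) = 1.201 × 10⁻²² kg·m/s.
λ = h/p = 6.626 × 10⁻³⁴ / 1.201 × 10⁻²² = 5.52 × 10⁻¹² m = 5520 fm.

λ = 5520 fm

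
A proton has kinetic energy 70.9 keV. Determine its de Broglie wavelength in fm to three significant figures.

λ = 107 fm

KE = 70.9 keV = 1.136 × 10⁻¹⁴ J.
p = √(2mKE) = √(2 × 1.673 × 10⁻²⁷ × 1.136 × 10⁻¹⁴) = 6.165 × 10⁻²¹ kg·m/s.
λ = h/p = 6.626 × 10⁻³⁴ / 6.165 × 10⁻²¹ = 1.07 × 10⁻¹³ m = 107 fm.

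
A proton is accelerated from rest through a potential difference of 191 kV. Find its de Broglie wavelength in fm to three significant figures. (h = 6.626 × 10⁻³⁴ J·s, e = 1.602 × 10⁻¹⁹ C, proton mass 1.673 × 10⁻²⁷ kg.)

λ = 65.5 fm

KE = eV = 1.602 × 10⁻¹⁹ × 1.910 × 10⁵ = 3.060 × 10⁻¹⁴ J.
p = √(2mKE) = √(2 × 1.673 × 10⁻²⁷ × 3.060 × 10⁻¹⁴) = 1.012 × 10⁻²⁰ kg·m/s.
λ = h/p = 6.626 × 10⁻³⁴ / 1.012 × 10⁻²⁰ = 6.55 × 10⁻¹⁴ m = 65.5 fm.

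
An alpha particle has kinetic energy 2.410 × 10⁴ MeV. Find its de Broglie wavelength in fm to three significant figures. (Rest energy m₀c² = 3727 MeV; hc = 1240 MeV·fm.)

Total energy E = KE + m₀c² = 2.410 × 10⁴ + 3727 = 27827 MeV.
(pc)² = E² − (m₀c²)² = (27827)² − (3727)² = 7.605 × 10⁸ MeV², so pc = 2.758 × 10⁴ MeV.
λ = hc/(pc) = 1240 MeV·fm / 2.758 × 10⁴ MeV = 0.0450 fm.

λ = 0.0450 fm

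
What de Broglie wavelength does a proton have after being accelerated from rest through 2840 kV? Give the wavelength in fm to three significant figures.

λ = 17.0 fm

KE = eV = 1.602 × 10⁻¹⁹ × 2.840 × 10⁶ = 4.550 × 10⁻¹³ J.
p = √(2mKE) = √(2 × 1.673 × 10⁻²⁷ × 4.550 × 10⁻¹³) = 3.902 × 10⁻²⁰ kg·m/s.
λ = h/p = 6.626 × 10⁻³⁴ / 3.902 × 10⁻²⁰ = 1.70 × 10⁻¹⁴ m = 17.0 fm.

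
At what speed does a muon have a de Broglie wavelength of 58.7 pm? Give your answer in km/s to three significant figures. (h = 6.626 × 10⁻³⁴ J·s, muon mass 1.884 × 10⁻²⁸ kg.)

v = 59.9 km/s

p = h/λ = 6.626 × 10⁻³⁴ / 5.870 × 10⁻¹¹ = 1.129 × 10⁻²³ kg·m/s.
v = p/m = 1.129 × 10⁻²³ / 1.884 × 10⁻²⁸ = 5.99 × 10⁴ m/s = 59.9 km/s.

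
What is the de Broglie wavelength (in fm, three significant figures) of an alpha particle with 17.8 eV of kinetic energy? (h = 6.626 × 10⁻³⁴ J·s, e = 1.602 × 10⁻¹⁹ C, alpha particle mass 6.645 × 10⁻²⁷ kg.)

λ = 3400 fm

KE = 17.8 eV = 2.852 × 10⁻¹⁸ J.
p = √(2mKE) = √(2 × 6.645 × 10⁻²⁷ × 2.852 × 10⁻¹⁸) = 1.947 × 10⁻²² kg·m/s.
λ = h/p = 6.626 × 10⁻³⁴ / 1.947 × 10⁻²² = 3.40 × 10⁻¹² m = 3400 fm.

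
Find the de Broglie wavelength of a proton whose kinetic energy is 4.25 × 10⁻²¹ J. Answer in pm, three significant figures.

λ = 176 pm

p = √(2mKE) = √(2 × 1.673 × 10⁻²⁷ × 4.250 × 10⁻²¹) = 3.771 × 10⁻²⁴ kg·m/s.
λ = h/p = 6.626 × 10⁻³⁴ / 3.771 × 10⁻²⁴ = 1.76 × 10⁻¹⁰ m = 176 pm.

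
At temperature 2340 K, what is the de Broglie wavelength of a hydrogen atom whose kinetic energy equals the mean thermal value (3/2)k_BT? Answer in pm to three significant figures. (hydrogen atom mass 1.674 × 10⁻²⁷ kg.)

λ = 52.0 pm

KE = (3/2)k_BT = 1.5 × 1.381 × 10⁻²³ × 2340 = 4.847 × 10⁻²⁰ J.
p = √(2mKE) = √(2 × 1.674 × 10⁻²⁷ × 4.847 × 10⁻²⁰) = 1.274 × 10⁻²³ kg·m/s.
λ = h/p = 5.20 × 10⁻¹¹ m = 52.0 pm.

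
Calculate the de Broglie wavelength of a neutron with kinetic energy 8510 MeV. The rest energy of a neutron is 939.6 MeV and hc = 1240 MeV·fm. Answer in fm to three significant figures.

λ = 0.132 fm

Total energy E = KE + m₀c² = 8510 + 939.6 = 9449.6 MeV.
(pc)² = E² − (m₀c²)² = (9449.6)² − (939.6)² = 8.841 × 10⁷ MeV², so pc = 9403 MeV.
λ = hc/(pc) = 1240 MeV·fm / 9403 MeV = 0.132 fm.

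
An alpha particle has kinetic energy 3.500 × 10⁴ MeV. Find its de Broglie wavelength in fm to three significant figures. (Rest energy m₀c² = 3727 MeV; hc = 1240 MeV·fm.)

λ = 0.0322 fm

Total energy E = KE + m₀c² = 3.500 × 10⁴ + 3727 = 38727 MeV.
(pc)² = E² − (m₀c²)² = (38727)² − (3727)² = 1.486 × 10⁹ MeV², so pc = 3.855 × 10⁴ MeV.
λ = hc/(pc) = 1240 MeV·fm / 3.855 × 10⁴ MeV = 0.0322 fm.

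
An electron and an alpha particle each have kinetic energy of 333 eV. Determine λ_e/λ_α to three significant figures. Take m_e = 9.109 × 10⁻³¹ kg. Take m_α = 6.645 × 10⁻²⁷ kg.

λ_e/λ_α = 85.4

At fixed KE, p = √(2mKE) so λ = h/p ∝ 1/√m.
λ_e/λ_α = √(m_α/m_e) = √(6.645 × 10⁻²⁷/9.109 × 10⁻³¹) = √(7295) = 85.4.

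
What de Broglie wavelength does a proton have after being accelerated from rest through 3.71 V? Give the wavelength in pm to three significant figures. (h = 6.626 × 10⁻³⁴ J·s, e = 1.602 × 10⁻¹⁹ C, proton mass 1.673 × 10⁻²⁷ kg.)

KE = eV = 1.602 × 10⁻¹⁹ × 3.710 = 5.943 × 10⁻¹⁹ J.
p = √(2mKE) = √(2 × 1.673 × 10⁻²⁷ × 5.943 × 10⁻¹⁹) = 4.459 × 10⁻²³ kg·m/s.
λ = h/p = 6.626 × 10⁻³⁴ / 4.459 × 10⁻²³ = 1.49 × 10⁻¹¹ m = 14.9 pm.

λ = 14.9 pm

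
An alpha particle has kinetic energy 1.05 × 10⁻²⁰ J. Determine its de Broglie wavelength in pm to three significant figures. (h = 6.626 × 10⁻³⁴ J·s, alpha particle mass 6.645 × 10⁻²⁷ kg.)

p = √(2mKE) = √(2 × 6.645 × 10⁻²⁷ × 1.050 × 10⁻²⁰) = 1.181 × 10⁻²³ kg·m/s.
λ = h/p = 6.626 × 10⁻³⁴ / 1.181 × 10⁻²³ = 5.61 × 10⁻¹¹ m = 56.1 pm.

λ = 56.1 pm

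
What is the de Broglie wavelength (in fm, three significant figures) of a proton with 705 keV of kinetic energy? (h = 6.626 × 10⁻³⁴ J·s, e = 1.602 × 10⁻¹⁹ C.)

λ = 34.1 fm

KE = 705 keV = 1.129 × 10⁻¹³ J.
p = √(2mKE) = √(2 × 1.673 × 10⁻²⁷ × 1.129 × 10⁻¹³) = 1.944 × 10⁻²⁰ kg·m/s.
λ = h/p = 6.626 × 10⁻³⁴ / 1.944 × 10⁻²⁰ = 3.41 × 10⁻¹⁴ m = 34.1 fm.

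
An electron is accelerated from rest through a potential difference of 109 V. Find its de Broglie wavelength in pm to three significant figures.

KE = eV = 1.602 × 10⁻¹⁹ × 109.0 = 1.746 × 10⁻¹⁷ J.
p = √(2mKE) = √(2 × 9.109 × 10⁻³¹ × 1.746 × 10⁻¹⁷) = 5.640 × 10⁻²⁴ kg·m/s.
λ = h/p = 6.626 × 10⁻³⁴ / 5.640 × 10⁻²⁴ = 1.17 × 10⁻¹⁰ m = 117 pm.

λ = 117 pm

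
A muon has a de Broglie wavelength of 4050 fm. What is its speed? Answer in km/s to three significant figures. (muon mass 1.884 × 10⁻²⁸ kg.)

v = 868 km/s

p = h/λ = 6.626 × 10⁻³⁴ / 4.050 × 10⁻¹² = 1.636 × 10⁻²² kg·m/s.
v = p/m = 1.636 × 10⁻²² / 1.884 × 10⁻²⁸ = 8.68 × 10⁵ m/s = 868 km/s.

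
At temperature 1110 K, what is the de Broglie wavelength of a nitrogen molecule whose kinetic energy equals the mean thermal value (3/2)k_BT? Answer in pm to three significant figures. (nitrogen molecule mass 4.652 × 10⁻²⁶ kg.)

KE = (3/2)k_BT = 1.5 × 1.381 × 10⁻²³ × 1110 = 2.299 × 10⁻²⁰ J.
p = √(2mKE) = √(2 × 4.652 × 10⁻²⁶ × 2.299 × 10⁻²⁰) = 4.625 × 10⁻²³ kg·m/s.
λ = h/p = 1.43 × 10⁻¹¹ m = 14.3 pm.

λ = 14.3 pm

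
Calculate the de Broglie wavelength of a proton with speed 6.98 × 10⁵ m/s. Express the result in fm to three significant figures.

λ = 567 fm

p = mv = 1.673 × 10⁻²⁷ × 6.98 × 10⁵ = 1.168 × 10⁻²¹ kg·m/s.
λ = h/p = 6.626 × 10⁻³⁴ / 1.168 × 10⁻²¹ = 5.67 × 10⁻¹³ m = 567 fm.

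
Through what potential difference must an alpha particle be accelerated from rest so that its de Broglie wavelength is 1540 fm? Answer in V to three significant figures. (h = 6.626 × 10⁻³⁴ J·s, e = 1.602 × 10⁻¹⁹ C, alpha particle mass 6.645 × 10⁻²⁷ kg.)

p = h/λ = 6.626 × 10⁻³⁴ / 1.540 × 10⁻¹² = 4.303 × 10⁻²² kg·m/s.
KE = p²/(2m) = 1.393 × 10⁻¹⁷ J.
V = KE/2e = 1.393 × 10⁻¹⁷ / (2 × 1.602 × 10⁻¹⁹) = 43.5 V.

V = 43.5 V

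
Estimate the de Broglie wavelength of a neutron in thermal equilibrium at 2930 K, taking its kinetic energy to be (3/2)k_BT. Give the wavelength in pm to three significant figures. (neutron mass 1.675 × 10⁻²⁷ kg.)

λ = 46.5 pm

KE = (3/2)k_BT = 1.5 × 1.381 × 10⁻²³ × 2930 = 6.069 × 10⁻²⁰ J.
p = √(2mKE) = √(2 × 1.675 × 10⁻²⁷ × 6.069 × 10⁻²⁰) = 1.426 × 10⁻²³ kg·m/s.
λ = h/p = 4.65 × 10⁻¹¹ m = 46.5 pm.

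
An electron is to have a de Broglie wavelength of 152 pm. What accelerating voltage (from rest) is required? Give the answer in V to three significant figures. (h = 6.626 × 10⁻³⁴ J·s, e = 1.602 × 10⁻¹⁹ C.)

V = 65.1 V

p = h/λ = 6.626 × 10⁻³⁴ / 1.520 × 10⁻¹⁰ = 4.359 × 10⁻²⁴ kg·m/s.
KE = p²/(2m) = 1.043 × 10⁻¹⁷ J.
V = KE/e = 1.043 × 10⁻¹⁷ / (1.602 × 10⁻¹⁹) = 65.1 V.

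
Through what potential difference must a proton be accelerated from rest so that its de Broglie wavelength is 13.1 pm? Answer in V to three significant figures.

p = h/λ = 6.626 × 10⁻³⁴ / 1.310 × 10⁻¹¹ = 5.058 × 10⁻²³ kg·m/s.
KE = p²/(2m) = 7.646 × 10⁻¹⁹ J.
V = KE/e = 7.646 × 10⁻¹⁹ / (1.602 × 10⁻¹⁹) = 4.77 V.

V = 4.77 V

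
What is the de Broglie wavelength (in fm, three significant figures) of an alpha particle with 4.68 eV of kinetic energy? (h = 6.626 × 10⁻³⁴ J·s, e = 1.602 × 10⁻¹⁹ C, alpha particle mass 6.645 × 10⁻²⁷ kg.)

λ = 6640 fm

KE = 4.68 eV = 7.497 × 10⁻¹⁹ J.
p = √(2mKE) = √(2 × 6.645 × 10⁻²⁷ × 7.497 × 10⁻¹⁹) = 9.982 × 10⁻²³ kg·m/s.
λ = h/p = 6.626 × 10⁻³⁴ / 9.982 × 10⁻²³ = 6.64 × 10⁻¹² m = 6640 fm.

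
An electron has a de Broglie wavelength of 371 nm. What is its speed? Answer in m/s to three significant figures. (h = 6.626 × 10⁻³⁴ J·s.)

p = h/λ = 6.626 × 10⁻³⁴ / 3.710 × 10⁻⁷ = 1.786 × 10⁻²⁷ kg·m/s.
v = p/m = 1.786 × 10⁻²⁷ / 9.109 × 10⁻³¹ = 1.96 × 10³ m/s = 1960 m/s.

v = 1960 m/s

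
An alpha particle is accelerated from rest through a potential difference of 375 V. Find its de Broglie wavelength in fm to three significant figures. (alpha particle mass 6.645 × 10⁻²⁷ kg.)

λ = 524 fm

KE = 2eV = 2 × 1.602 × 10⁻¹⁹ × 375.0 = 1.202 × 10⁻¹⁶ J.
p = √(2mKE) = √(2 × 6.645 × 10⁻²⁷ × 1.202 × 10⁻¹⁶) = 1.264 × 10⁻²¹ kg·m/s.
λ = h/p = 6.626 × 10⁻³⁴ / 1.264 × 10⁻²¹ = 5.24 × 10⁻¹³ m = 524 fm.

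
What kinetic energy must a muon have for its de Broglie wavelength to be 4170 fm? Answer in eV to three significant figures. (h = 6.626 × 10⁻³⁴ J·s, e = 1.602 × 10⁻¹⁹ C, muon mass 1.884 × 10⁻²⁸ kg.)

KE = 418 eV

p = h/λ = 6.626 × 10⁻³⁴ / 4.170 × 10⁻¹² = 1.589 × 10⁻²² kg·m/s.
KE = p²/(2m) = (1.589 × 10⁻²²)² / (2 × 1.884 × 10⁻²⁸) = 6.701 × 10⁻¹⁷ J = 418 eV.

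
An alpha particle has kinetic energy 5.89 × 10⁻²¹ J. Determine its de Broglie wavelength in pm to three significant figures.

λ = 74.9 pm

p = √(2mKE) = √(2 × 6.645 × 10⁻²⁷ × 5.890 × 10⁻²¹) = 8.847 × 10⁻²⁴ kg·m/s.
λ = h/p = 6.626 × 10⁻³⁴ / 8.847 × 10⁻²⁴ = 7.49 × 10⁻¹¹ m = 74.9 pm.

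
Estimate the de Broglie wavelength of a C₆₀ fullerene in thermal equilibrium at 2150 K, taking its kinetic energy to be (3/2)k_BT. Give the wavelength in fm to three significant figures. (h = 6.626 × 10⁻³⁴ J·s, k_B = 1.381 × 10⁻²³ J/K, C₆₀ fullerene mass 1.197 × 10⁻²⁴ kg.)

KE = (3/2)k_BT = 1.5 × 1.381 × 10⁻²³ × 2150 = 4.454 × 10⁻²⁰ J.
p = √(2mKE) = √(2 × 1.197 × 10⁻²⁴ × 4.454 × 10⁻²⁰) = 3.265 × 10⁻²² kg·m/s.
λ = h/p = 2.03 × 10⁻¹² m = 2030 fm.

λ = 2030 fm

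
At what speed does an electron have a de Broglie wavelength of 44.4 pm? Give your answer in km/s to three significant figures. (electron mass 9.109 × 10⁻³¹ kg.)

p = h/λ = 6.626 × 10⁻³⁴ / 4.440 × 10⁻¹¹ = 1.492 × 10⁻²³ kg·m/s.
v = p/m = 1.492 × 10⁻²³ / 9.109 × 10⁻³¹ = 1.64 × 10⁷ m/s = 1.64 × 10⁴ km/s.

v = 1.64 × 10⁴ km/s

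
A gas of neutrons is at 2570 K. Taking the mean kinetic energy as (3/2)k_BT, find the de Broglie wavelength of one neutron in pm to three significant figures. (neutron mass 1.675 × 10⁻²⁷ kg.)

λ = 49.6 pm

KE = (3/2)k_BT = 1.5 × 1.381 × 10⁻²³ × 2570 = 5.324 × 10⁻²⁰ J.
p = √(2mKE) = √(2 × 1.675 × 10⁻²⁷ × 5.324 × 10⁻²⁰) = 1.335 × 10⁻²³ kg·m/s.
λ = h/p = 4.96 × 10⁻¹¹ m = 49.6 pm.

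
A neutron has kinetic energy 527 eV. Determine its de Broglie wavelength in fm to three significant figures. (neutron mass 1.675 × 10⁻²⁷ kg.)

KE = 527 eV = 8.443 × 10⁻¹⁷ J.
p = √(2mKE) = √(2 × 1.675 × 10⁻²⁷ × 8.443 × 10⁻¹⁷) = 5.318 × 10⁻²² kg·m/s.
λ = h/p = 6.626 × 10⁻³⁴ / 5.318 × 10⁻²² = 1.25 × 10⁻¹² m = 1250 fm.

λ = 1250 fm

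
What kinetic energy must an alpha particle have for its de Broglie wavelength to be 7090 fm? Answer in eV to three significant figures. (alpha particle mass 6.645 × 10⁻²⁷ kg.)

KE = 4.10 eV

p = h/λ = 6.626 × 10⁻³⁴ / 7.090 × 10⁻¹² = 9.346 × 10⁻²³ kg·m/s.
KE = p²/(2m) = (9.346 × 10⁻²³)² / (2 × 6.645 × 10⁻²⁷) = 6.572 × 10⁻¹⁹ J = 4.10 eV.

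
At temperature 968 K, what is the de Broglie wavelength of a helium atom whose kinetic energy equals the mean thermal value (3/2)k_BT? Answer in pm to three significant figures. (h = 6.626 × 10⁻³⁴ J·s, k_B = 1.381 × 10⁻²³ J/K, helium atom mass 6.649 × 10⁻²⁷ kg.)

KE = (3/2)k_BT = 1.5 × 1.381 × 10⁻²³ × 968 = 2.005 × 10⁻²⁰ J.
p = √(2mKE) = √(2 × 6.649 × 10⁻²⁷ × 2.005 × 10⁻²⁰) = 1.633 × 10⁻²³ kg·m/s.
λ = h/p = 4.06 × 10⁻¹¹ m = 40.6 pm.

λ = 40.6 pm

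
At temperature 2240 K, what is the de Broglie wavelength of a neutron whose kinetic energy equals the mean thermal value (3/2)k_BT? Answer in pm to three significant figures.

KE = (3/2)k_BT = 1.5 × 1.381 × 10⁻²³ × 2240 = 4.640 × 10⁻²⁰ J.
p = √(2mKE) = √(2 × 1.675 × 10⁻²⁷ × 4.640 × 10⁻²⁰) = 1.247 × 10⁻²³ kg·m/s.
λ = h/p = 5.31 × 10⁻¹¹ m = 53.1 pm.

λ = 53.1 pm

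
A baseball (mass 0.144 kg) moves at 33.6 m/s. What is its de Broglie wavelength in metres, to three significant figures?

λ = 1.37 × 10⁻³⁴ m

p = mv = 0.144 × 33.6 = 4.838 kg·m/s.
λ = h/p = 6.626 × 10⁻³⁴ / 4.838 = 1.37 × 10⁻³⁴ m.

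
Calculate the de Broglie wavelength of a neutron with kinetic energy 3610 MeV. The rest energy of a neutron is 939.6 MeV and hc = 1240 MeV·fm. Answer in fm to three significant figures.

λ = 0.279 fm

Total energy E = KE + m₀c² = 3610 + 939.6 = 4549.6 MeV.
(pc)² = E² − (m₀c²)² = (4549.6)² − (939.6)² = 1.982 × 10⁷ MeV², so pc = 4452 MeV.
λ = hc/(pc) = 1240 MeV·fm / 4452 MeV = 0.279 fm.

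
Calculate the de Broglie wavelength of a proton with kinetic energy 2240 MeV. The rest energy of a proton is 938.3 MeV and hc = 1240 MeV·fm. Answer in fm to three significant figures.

λ = 0.408 fm

Total energy E = KE + m₀c² = 2240 + 938.3 = 3178.3 MeV.
(pc)² = E² − (m₀c²)² = (3178.3)² − (938.3)² = 9.221 × 10⁶ MeV², so pc = 3037 MeV.
λ = hc/(pc) = 1240 MeV·fm / 3037 MeV = 0.408 fm.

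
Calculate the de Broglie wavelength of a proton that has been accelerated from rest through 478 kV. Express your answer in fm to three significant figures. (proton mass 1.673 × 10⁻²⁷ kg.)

KE = eV = 1.602 × 10⁻¹⁹ × 4.780 × 10⁵ = 7.658 × 10⁻¹⁴ J.
p = √(2mKE) = √(2 × 1.673 × 10⁻²⁷ × 7.658 × 10⁻¹⁴) = 1.601 × 10⁻²⁰ kg·m/s.
λ = h/p = 6.626 × 10⁻³⁴ / 1.601 × 10⁻²⁰ = 4.14 × 10⁻¹⁴ m = 41.4 fm.

λ = 41.4 fm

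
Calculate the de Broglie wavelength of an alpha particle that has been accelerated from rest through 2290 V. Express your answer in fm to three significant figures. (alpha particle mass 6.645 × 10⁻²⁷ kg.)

KE = 2eV = 2 × 1.602 × 10⁻¹⁹ × 2290 = 7.337 × 10⁻¹⁶ J.
p = √(2mKE) = √(2 × 6.645 × 10⁻²⁷ × 7.337 × 10⁻¹⁶) = 3.123 × 10⁻²¹ kg·m/s.
λ = h/p = 6.626 × 10⁻³⁴ / 3.123 × 10⁻²¹ = 2.12 × 10⁻¹³ m = 212 fm.

λ = 212 fm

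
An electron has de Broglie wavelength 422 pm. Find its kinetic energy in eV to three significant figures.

KE = 8.45 eV

p = h/λ = 6.626 × 10⁻³⁴ / 4.220 × 10⁻¹⁰ = 1.570 × 10⁻²⁴ kg·m/s.
KE = p²/(2m) = (1.570 × 10⁻²⁴)² / (2 × 9.109 × 10⁻³¹) = 1.353 × 10⁻¹⁸ J = 8.45 eV.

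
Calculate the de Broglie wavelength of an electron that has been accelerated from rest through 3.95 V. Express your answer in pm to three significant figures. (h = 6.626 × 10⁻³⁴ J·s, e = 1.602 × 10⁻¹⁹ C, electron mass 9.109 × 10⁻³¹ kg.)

KE = eV = 1.602 × 10⁻¹⁹ × 3.950 = 6.328 × 10⁻¹⁹ J.
p = √(2mKE) = √(2 × 9.109 × 10⁻³¹ × 6.328 × 10⁻¹⁹) = 1.074 × 10⁻²⁴ kg·m/s.
λ = h/p = 6.626 × 10⁻³⁴ / 1.074 × 10⁻²⁴ = 6.17 × 10⁻¹⁰ m = 617 pm.

λ = 617 pm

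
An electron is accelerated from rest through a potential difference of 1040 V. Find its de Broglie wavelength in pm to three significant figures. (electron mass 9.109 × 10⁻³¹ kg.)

KE = eV = 1.602 × 10⁻¹⁹ × 1040 = 1.666 × 10⁻¹⁶ J.
p = √(2mKE) = √(2 × 9.109 × 10⁻³¹ × 1.666 × 10⁻¹⁶) = 1.742 × 10⁻²³ kg·m/s.
λ = h/p = 6.626 × 10⁻³⁴ / 1.742 × 10⁻²³ = 3.80 × 10⁻¹¹ m = 38.0 pm.

λ = 38.0 pm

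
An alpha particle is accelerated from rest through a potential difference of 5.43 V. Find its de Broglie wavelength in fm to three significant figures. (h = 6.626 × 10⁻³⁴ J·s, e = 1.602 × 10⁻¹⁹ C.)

λ = 4360 fm

KE = 2eV = 2 × 1.602 × 10⁻¹⁹ × 5.430 = 1.740 × 10⁻¹⁸ J.
p = √(2mKE) = √(2 × 6.645 × 10⁻²⁷ × 1.740 × 10⁻¹⁸) = 1.521 × 10⁻²² kg·m/s.
λ = h/p = 6.626 × 10⁻³⁴ / 1.521 × 10⁻²² = 4.36 × 10⁻¹² m = 4360 fm.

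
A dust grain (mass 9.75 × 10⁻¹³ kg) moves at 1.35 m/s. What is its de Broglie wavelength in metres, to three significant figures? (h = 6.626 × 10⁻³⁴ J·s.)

p = mv = 9.75 × 10⁻¹³ × 1.35 = 1.316 × 10⁻¹² kg·m/s.
λ = h/p = 6.626 × 10⁻³⁴ / 1.316 × 10⁻¹² = 5.03 × 10⁻²² m.

λ = 5.03 × 10⁻²² m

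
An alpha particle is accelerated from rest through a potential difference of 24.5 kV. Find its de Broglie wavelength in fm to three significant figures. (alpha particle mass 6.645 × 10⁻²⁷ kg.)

λ = 64.9 fm

KE = 2eV = 2 × 1.602 × 10⁻¹⁹ × 2.450 × 10⁴ = 7.850 × 10⁻¹⁵ J.
p = √(2mKE) = √(2 × 6.645 × 10⁻²⁷ × 7.850 × 10⁻¹⁵) = 1.021 × 10⁻²⁰ kg·m/s.
λ = h/p = 6.626 × 10⁻³⁴ / 1.021 × 10⁻²⁰ = 6.49 × 10⁻¹⁴ m = 64.9 fm.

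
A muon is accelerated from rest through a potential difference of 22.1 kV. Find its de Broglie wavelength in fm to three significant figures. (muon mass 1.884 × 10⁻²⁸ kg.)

λ = 574 fm

KE = eV = 1.602 × 10⁻¹⁹ × 2.210 × 10⁴ = 3.540 × 10⁻¹⁵ J.
p = √(2mKE) = √(2 × 1.884 × 10⁻²⁸ × 3.540 × 10⁻¹⁵) = 1.155 × 10⁻²¹ kg·m/s.
λ = h/p = 6.626 × 10⁻³⁴ / 1.155 × 10⁻²¹ = 5.74 × 10⁻¹³ m = 574 fm.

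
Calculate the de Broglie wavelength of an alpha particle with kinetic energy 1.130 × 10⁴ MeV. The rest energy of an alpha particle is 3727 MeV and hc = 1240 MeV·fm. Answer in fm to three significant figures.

Total energy E = KE + m₀c² = 1.130 × 10⁴ + 3727 = 15027 MeV.
(pc)² = E² − (m₀c²)² = (15027)² − (3727)² = 2.119 × 10⁸ MeV², so pc = 1.456 × 10⁴ MeV.
λ = hc/(pc) = 1240 MeV·fm / 1.456 × 10⁴ MeV = 0.0852 fm.

λ = 0.0852 fm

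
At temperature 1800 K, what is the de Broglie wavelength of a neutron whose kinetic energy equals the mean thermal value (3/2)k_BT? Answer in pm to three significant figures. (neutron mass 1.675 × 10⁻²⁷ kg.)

λ = 59.3 pm

KE = (3/2)k_BT = 1.5 × 1.381 × 10⁻²³ × 1800 = 3.729 × 10⁻²⁰ J.
p = √(2mKE) = √(2 × 1.675 × 10⁻²⁷ × 3.729 × 10⁻²⁰) = 1.118 × 10⁻²³ kg·m/s.
λ = h/p = 5.93 × 10⁻¹¹ m = 59.3 pm.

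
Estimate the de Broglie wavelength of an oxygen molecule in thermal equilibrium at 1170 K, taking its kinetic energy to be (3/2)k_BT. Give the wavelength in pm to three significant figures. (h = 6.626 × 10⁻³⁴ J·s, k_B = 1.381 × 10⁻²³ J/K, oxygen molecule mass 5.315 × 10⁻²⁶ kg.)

KE = (3/2)k_BT = 1.5 × 1.381 × 10⁻²³ × 1170 = 2.424 × 10⁻²⁰ J.
p = √(2mKE) = √(2 × 5.315 × 10⁻²⁶ × 2.424 × 10⁻²⁰) = 5.076 × 10⁻²³ kg·m/s.
λ = h/p = 1.31 × 10⁻¹¹ m = 13.1 pm.

λ = 13.1 pm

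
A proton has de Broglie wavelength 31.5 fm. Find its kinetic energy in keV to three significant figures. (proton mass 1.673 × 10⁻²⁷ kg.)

p = h/λ = 6.626 × 10⁻³⁴ / 3.150 × 10⁻¹⁴ = 2.103 × 10⁻²⁰ kg·m/s.
KE = p²/(2m) = (2.103 × 10⁻²⁰)² / (2 × 1.673 × 10⁻²⁷) = 1.322 × 10⁻¹³ J = 825 keV.

KE = 825 keV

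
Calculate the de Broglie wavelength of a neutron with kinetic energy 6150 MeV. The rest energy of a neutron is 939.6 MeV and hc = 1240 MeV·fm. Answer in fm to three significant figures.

λ = 0.176 fm

Total energy E = KE + m₀c² = 6150 + 939.6 = 7089.6 MeV.
(pc)² = E² − (m₀c²)² = (7089.6)² − (939.6)² = 4.938 × 10⁷ MeV², so pc = 7027 MeV.
λ = hc/(pc) = 1240 MeV·fm / 7027 MeV = 0.176 fm.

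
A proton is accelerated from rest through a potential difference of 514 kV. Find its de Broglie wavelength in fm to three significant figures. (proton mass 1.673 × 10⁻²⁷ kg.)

λ = 39.9 fm

KE = eV = 1.602 × 10⁻¹⁹ × 5.140 × 10⁵ = 8.234 × 10⁻¹⁴ J.
p = √(2mKE) = √(2 × 1.673 × 10⁻²⁷ × 8.234 × 10⁻¹⁴) = 1.660 × 10⁻²⁰ kg·m/s.
λ = h/p = 6.626 × 10⁻³⁴ / 1.660 × 10⁻²⁰ = 3.99 × 10⁻¹⁴ m = 39.9 fm.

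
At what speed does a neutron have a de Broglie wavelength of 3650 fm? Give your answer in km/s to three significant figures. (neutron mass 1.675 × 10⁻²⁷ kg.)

v = 108 km/s

p = h/λ = 6.626 × 10⁻³⁴ / 3.650 × 10⁻¹² = 1.815 × 10⁻²² kg·m/s.
v = p/m = 1.815 × 10⁻²² / 1.675 × 10⁻²⁷ = 1.08 × 10⁵ m/s = 108 km/s.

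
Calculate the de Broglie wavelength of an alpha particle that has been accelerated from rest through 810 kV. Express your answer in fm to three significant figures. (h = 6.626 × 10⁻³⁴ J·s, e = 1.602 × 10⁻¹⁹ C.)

KE = 2eV = 2 × 1.602 × 10⁻¹⁹ × 8.100 × 10⁵ = 2.595 × 10⁻¹³ J.
p = √(2mKE) = √(2 × 6.645 × 10⁻²⁷ × 2.595 × 10⁻¹³) = 5.873 × 10⁻²⁰ kg·m/s.
λ = h/p = 6.626 × 10⁻³⁴ / 5.873 × 10⁻²⁰ = 1.13 × 10⁻¹⁴ m = 11.3 fm.

λ = 11.3 fm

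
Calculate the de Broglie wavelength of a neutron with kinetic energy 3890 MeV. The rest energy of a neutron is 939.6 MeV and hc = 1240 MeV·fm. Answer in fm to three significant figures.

λ = 0.262 fm

Total energy E = KE + m₀c² = 3890 + 939.6 = 4829.6 MeV.
(pc)² = E² − (m₀c²)² = (4829.6)² − (939.6)² = 2.244 × 10⁷ MeV², so pc = 4737 MeV.
λ = hc/(pc) = 1240 MeV·fm / 4737 MeV = 0.262 fm.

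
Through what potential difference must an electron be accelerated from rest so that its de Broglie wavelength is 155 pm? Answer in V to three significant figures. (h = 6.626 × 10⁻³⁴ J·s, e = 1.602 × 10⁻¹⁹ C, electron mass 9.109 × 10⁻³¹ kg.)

p = h/λ = 6.626 × 10⁻³⁴ / 1.550 × 10⁻¹⁰ = 4.275 × 10⁻²⁴ kg·m/s.
KE = p²/(2m) = 1.003 × 10⁻¹⁷ J.
V = KE/e = 1.003 × 10⁻¹⁷ / (1.602 × 10⁻¹⁹) = 62.6 V.

V = 62.6 V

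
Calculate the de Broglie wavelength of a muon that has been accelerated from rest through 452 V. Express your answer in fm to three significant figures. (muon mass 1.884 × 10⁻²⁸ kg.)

KE = eV = 1.602 × 10⁻¹⁹ × 452.0 = 7.241 × 10⁻¹⁷ J.
p = √(2mKE) = √(2 × 1.884 × 10⁻²⁸ × 7.241 × 10⁻¹⁷) = 1.652 × 10⁻²² kg·m/s.
λ = h/p = 6.626 × 10⁻³⁴ / 1.652 × 10⁻²² = 4.01 × 10⁻¹² m = 4010 fm.

λ = 4010 fm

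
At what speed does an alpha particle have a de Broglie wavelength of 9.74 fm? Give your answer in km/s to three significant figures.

v = 1.02 × 10⁴ km/s

p = h/λ = 6.626 × 10⁻³⁴ / 9.740 × 10⁻¹⁵ = 6.803 × 10⁻²⁰ kg·m/s.
v = p/m = 6.803 × 10⁻²⁰ / 6.645 × 10⁻²⁷ = 1.02 × 10⁷ m/s = 1.02 × 10⁴ km/s.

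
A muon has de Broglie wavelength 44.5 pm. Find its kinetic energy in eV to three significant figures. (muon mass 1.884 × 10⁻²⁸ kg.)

p = h/λ = 6.626 × 10⁻³⁴ / 4.450 × 10⁻¹¹ = 1.489 × 10⁻²³ kg·m/s.
KE = p²/(2m) = (1.489 × 10⁻²³)² / (2 × 1.884 × 10⁻²⁸) = 5.884 × 10⁻¹⁹ J = 3.67 eV.

KE = 3.67 eV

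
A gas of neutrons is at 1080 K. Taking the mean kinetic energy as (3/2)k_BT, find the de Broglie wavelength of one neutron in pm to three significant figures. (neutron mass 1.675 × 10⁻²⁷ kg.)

KE = (3/2)k_BT = 1.5 × 1.381 × 10⁻²³ × 1080 = 2.237 × 10⁻²⁰ J.
p = √(2mKE) = √(2 × 1.675 × 10⁻²⁷ × 2.237 × 10⁻²⁰) = 8.657 × 10⁻²⁴ kg·m/s.
λ = h/p = 7.65 × 10⁻¹¹ m = 76.5 pm.

λ = 76.5 pm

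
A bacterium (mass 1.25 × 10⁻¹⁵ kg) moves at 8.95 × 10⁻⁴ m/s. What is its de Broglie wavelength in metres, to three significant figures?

λ = 5.92 × 10⁻¹⁶ m

p = mv = 1.25 × 10⁻¹⁵ × 8.95 × 10⁻⁴ = 1.119 × 10⁻¹⁸ kg·m/s.
λ = h/p = 6.626 × 10⁻³⁴ / 1.119 × 10⁻¹⁸ = 5.92 × 10⁻¹⁶ m.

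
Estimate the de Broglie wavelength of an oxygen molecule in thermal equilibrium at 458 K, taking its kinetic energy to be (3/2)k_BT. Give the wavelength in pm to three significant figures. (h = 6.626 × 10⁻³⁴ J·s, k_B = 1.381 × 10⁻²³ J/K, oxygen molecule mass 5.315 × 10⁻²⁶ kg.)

KE = (3/2)k_BT = 1.5 × 1.381 × 10⁻²³ × 458 = 9.487 × 10⁻²¹ J.
p = √(2mKE) = √(2 × 5.315 × 10⁻²⁶ × 9.487 × 10⁻²¹) = 3.176 × 10⁻²³ kg·m/s.
λ = h/p = 2.09 × 10⁻¹¹ m = 20.9 pm.

λ = 20.9 pm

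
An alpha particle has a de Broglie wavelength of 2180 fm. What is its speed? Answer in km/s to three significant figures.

v = 45.7 km/s

p = h/λ = 6.626 × 10⁻³⁴ / 2.180 × 10⁻¹² = 3.039 × 10⁻²² kg·m/s.
v = p/m = 3.039 × 10⁻²² / 6.645 × 10⁻²⁷ = 4.57 × 10⁴ m/s = 45.7 km/s.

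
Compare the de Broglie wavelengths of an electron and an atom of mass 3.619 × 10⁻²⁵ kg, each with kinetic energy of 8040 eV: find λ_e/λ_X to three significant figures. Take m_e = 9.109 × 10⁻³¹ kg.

At fixed KE, p = √(2mKE) so λ = h/p ∝ 1/√m.
λ_e/λ_X = √(m_X/m_e) = √(3.619 × 10⁻²⁵/9.109 × 10⁻³¹) = √(3.973 × 10⁵) = 630.

λ_e/λ_X = 630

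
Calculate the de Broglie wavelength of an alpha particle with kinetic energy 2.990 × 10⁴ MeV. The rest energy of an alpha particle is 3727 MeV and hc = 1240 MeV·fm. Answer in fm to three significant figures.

Total energy E = KE + m₀c² = 2.990 × 10⁴ + 3727 = 33627 MeV.
(pc)² = E² − (m₀c²)² = (33627)² − (3727)² = 1.117 × 10⁹ MeV², so pc = 3.342 × 10⁴ MeV.
λ = hc/(pc) = 1240 MeV·fm / 3.342 × 10⁴ MeV = 0.0371 fm.

λ = 0.0371 fm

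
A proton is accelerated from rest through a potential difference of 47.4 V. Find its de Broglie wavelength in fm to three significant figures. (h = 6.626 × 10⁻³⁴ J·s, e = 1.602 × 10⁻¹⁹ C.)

λ = 4160 fm

KE = eV = 1.602 × 10⁻¹⁹ × 47.40 = 7.593 × 10⁻¹⁸ J.
p = √(2mKE) = √(2 × 1.673 × 10⁻²⁷ × 7.593 × 10⁻¹⁸) = 1.594 × 10⁻²² kg·m/s.
λ = h/p = 6.626 × 10⁻³⁴ / 1.594 × 10⁻²² = 4.16 × 10⁻¹² m = 4160 fm.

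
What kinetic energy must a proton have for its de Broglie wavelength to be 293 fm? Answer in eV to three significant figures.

KE = 9540 eV

p = h/λ = 6.626 × 10⁻³⁴ / 2.930 × 10⁻¹³ = 2.261 × 10⁻²¹ kg·m/s.
KE = p²/(2m) = (2.261 × 10⁻²¹)² / (2 × 1.673 × 10⁻²⁷) = 1.528 × 10⁻¹⁵ J = 9540 eV.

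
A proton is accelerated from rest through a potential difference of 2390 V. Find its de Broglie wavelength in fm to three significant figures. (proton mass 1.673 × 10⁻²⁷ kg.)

KE = eV = 1.602 × 10⁻¹⁹ × 2390 = 3.829 × 10⁻¹⁶ J.
p = √(2mKE) = √(2 × 1.673 × 10⁻²⁷ × 3.829 × 10⁻¹⁶) = 1.132 × 10⁻²¹ kg·m/s.
λ = h/p = 6.626 × 10⁻³⁴ / 1.132 × 10⁻²¹ = 5.85 × 10⁻¹³ m = 585 fm.

λ = 585 fm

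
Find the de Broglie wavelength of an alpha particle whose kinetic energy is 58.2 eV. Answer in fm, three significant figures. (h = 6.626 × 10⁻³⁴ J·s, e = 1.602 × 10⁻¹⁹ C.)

λ = 1880 fm

KE = 58.2 eV = 9.324 × 10⁻¹⁸ J.
p = √(2mKE) = √(2 × 6.645 × 10⁻²⁷ × 9.324 × 10⁻¹⁸) = 3.520 × 10⁻²² kg·m/s.
λ = h/p = 6.626 × 10⁻³⁴ / 3.520 × 10⁻²² = 1.88 × 10⁻¹² m = 1880 fm.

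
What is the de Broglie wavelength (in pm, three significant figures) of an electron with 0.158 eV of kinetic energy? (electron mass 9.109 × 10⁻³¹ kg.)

λ = 3090 pm

KE = 0.158 eV = 2.531 × 10⁻²⁰ J.
p = √(2mKE) = √(2 × 9.109 × 10⁻³¹ × 2.531 × 10⁻²⁰) = 2.147 × 10⁻²⁵ kg·m/s.
λ = h/p = 6.626 × 10⁻³⁴ / 2.147 × 10⁻²⁵ = 3.09 × 10⁻⁹ m = 3090 pm.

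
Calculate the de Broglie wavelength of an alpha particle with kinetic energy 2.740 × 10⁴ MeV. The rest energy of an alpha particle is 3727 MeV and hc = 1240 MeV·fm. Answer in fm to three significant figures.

λ = 0.0401 fm

Total energy E = KE + m₀c² = 2.740 × 10⁴ + 3727 = 31127 MeV.
(pc)² = E² − (m₀c²)² = (31127)² − (3727)² = 9.550 × 10⁸ MeV², so pc = 3.090 × 10⁴ MeV.
λ = hc/(pc) = 1240 MeV·fm / 3.090 × 10⁴ MeV = 0.0401 fm.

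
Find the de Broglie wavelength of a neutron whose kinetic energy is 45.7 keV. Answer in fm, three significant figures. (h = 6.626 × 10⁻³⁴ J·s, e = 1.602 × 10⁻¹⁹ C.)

λ = 134 fm

KE = 45.7 keV = 7.321 × 10⁻¹⁵ J.
p = √(2mKE) = √(2 × 1.675 × 10⁻²⁷ × 7.321 × 10⁻¹⁵) = 4.952 × 10⁻²¹ kg·m/s.
λ = h/p = 6.626 × 10⁻³⁴ / 4.952 × 10⁻²¹ = 1.34 × 10⁻¹³ m = 134 fm.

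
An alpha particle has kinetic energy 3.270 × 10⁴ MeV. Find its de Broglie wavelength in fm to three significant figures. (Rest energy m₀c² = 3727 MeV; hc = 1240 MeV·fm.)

λ = 0.0342 fm

Total energy E = KE + m₀c² = 3.270 × 10⁴ + 3727 = 36427 MeV.
(pc)² = E² − (m₀c²)² = (36427)² − (3727)² = 1.313 × 10⁹ MeV², so pc = 3.624 × 10⁴ MeV.
λ = hc/(pc) = 1240 MeV·fm / 3.624 × 10⁴ MeV = 0.0342 fm.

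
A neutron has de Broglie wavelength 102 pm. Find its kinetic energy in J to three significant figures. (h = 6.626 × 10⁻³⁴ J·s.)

KE = 1.26 × 10⁻²⁰ J

p = h/λ = 6.626 × 10⁻³⁴ / 1.020 × 10⁻¹⁰ = 6.496 × 10⁻²⁴ kg·m/s.
KE = p²/(2m) = (6.496 × 10⁻²⁴)² / (2 × 1.675 × 10⁻²⁷) = 1.260 × 10⁻²⁰ J = 1.26 × 10⁻²⁰ J.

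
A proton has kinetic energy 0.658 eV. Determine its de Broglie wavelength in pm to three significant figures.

KE = 0.658 eV = 1.054 × 10⁻¹⁹ J.
p = √(2mKE) = √(2 × 1.673 × 10⁻²⁷ × 1.054 × 10⁻¹⁹) = 1.878 × 10⁻²³ kg·m/s.
λ = h/p = 6.626 × 10⁻³⁴ / 1.878 × 10⁻²³ = 3.53 × 10⁻¹¹ m = 35.3 pm.

λ = 35.3 pm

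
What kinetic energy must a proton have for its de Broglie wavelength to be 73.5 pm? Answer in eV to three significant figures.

p = h/λ = 6.626 × 10⁻³⁴ / 7.350 × 10⁻¹¹ = 9.015 × 10⁻²⁴ kg·m/s.
KE = p²/(2m) = (9.015 × 10⁻²⁴)² / (2 × 1.673 × 10⁻²⁷) = 2.429 × 10⁻²⁰ J = 0.152 eV.

KE = 0.152 eV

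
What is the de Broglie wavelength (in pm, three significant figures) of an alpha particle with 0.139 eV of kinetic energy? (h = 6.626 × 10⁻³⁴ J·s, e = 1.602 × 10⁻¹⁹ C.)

λ = 38.5 pm

KE = 0.139 eV = 2.227 × 10⁻²⁰ J.
p = √(2mKE) = √(2 × 6.645 × 10⁻²⁷ × 2.227 × 10⁻²⁰) = 1.720 × 10⁻²³ kg·m/s.
λ = h/p = 6.626 × 10⁻³⁴ / 1.720 × 10⁻²³ = 3.85 × 10⁻¹¹ m = 38.5 pm.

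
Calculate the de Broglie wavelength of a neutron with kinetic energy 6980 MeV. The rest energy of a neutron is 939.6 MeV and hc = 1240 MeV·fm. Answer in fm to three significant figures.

Total energy E = KE + m₀c² = 6980 + 939.6 = 7919.6 MeV.
(pc)² = E² − (m₀c²)² = (7919.6)² − (939.6)² = 6.184 × 10⁷ MeV², so pc = 7864 MeV.
λ = hc/(pc) = 1240 MeV·fm / 7864 MeV = 0.158 fm.

λ = 0.158 fm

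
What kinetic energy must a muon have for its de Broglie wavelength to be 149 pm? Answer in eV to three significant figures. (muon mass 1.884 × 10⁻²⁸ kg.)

p = h/λ = 6.626 × 10⁻³⁴ / 1.490 × 10⁻¹⁰ = 4.447 × 10⁻²⁴ kg·m/s.
KE = p²/(2m) = (4.447 × 10⁻²⁴)² / (2 × 1.884 × 10⁻²⁸) = 5.248 × 10⁻²⁰ J = 0.328 eV.

KE = 0.328 eV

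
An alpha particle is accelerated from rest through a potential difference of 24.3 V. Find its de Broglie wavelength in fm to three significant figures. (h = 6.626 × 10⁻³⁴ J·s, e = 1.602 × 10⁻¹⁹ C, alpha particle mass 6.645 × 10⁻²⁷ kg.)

KE = 2eV = 2 × 1.602 × 10⁻¹⁹ × 24.30 = 7.786 × 10⁻¹⁸ J.
p = √(2mKE) = √(2 × 6.645 × 10⁻²⁷ × 7.786 × 10⁻¹⁸) = 3.217 × 10⁻²² kg·m/s.
λ = h/p = 6.626 × 10⁻³⁴ / 3.217 × 10⁻²² = 2.06 × 10⁻¹² m = 2060 fm.

λ = 2060 fm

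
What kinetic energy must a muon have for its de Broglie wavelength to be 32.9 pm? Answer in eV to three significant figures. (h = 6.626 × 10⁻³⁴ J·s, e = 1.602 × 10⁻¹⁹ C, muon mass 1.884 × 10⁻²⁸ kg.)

KE = 6.72 eV

p = h/λ = 6.626 × 10⁻³⁴ / 3.290 × 10⁻¹¹ = 2.014 × 10⁻²³ kg·m/s.
KE = p²/(2m) = (2.014 × 10⁻²³)² / (2 × 1.884 × 10⁻²⁸) = 1.076 × 10⁻¹⁸ J = 6.72 eV.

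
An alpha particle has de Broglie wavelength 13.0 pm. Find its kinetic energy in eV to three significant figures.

KE = 1.22 eV

p = h/λ = 6.626 × 10⁻³⁴ / 1.300 × 10⁻¹¹ = 5.097 × 10⁻²³ kg·m/s.
KE = p²/(2m) = (5.097 × 10⁻²³)² / (2 × 6.645 × 10⁻²⁷) = 1.955 × 10⁻¹⁹ J = 1.22 eV.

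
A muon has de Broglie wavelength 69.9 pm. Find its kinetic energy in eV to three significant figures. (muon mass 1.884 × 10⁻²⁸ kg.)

p = h/λ = 6.626 × 10⁻³⁴ / 6.990 × 10⁻¹¹ = 9.479 × 10⁻²⁴ kg·m/s.
KE = p²/(2m) = (9.479 × 10⁻²⁴)² / (2 × 1.884 × 10⁻²⁸) = 2.385 × 10⁻¹⁹ J = 1.49 eV.

KE = 1.49 eV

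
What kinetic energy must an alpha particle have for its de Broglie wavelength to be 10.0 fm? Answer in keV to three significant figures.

p = h/λ = 6.626 × 10⁻³⁴ / 1.000 × 10⁻¹⁴ = 6.626 × 10⁻²⁰ kg·m/s.
KE = p²/(2m) = (6.626 × 10⁻²⁰)² / (2 × 6.645 × 10⁻²⁷) = 3.304 × 10⁻¹³ J = 2060 keV.

KE = 2060 keV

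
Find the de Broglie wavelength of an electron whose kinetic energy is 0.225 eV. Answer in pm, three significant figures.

λ = 2590 pm

KE = 0.225 eV = 3.605 × 10⁻²⁰ J.
p = √(2mKE) = √(2 × 9.109 × 10⁻³¹ × 3.605 × 10⁻²⁰) = 2.563 × 10⁻²⁵ kg·m/s.
λ = h/p = 6.626 × 10⁻³⁴ / 2.563 × 10⁻²⁵ = 2.59 × 10⁻⁹ m = 2590 pm.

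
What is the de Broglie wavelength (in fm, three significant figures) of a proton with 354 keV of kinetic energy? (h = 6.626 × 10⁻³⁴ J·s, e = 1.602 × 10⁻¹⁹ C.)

λ = 48.1 fm

KE = 354 keV = 5.671 × 10⁻¹⁴ J.
p = √(2mKE) = √(2 × 1.673 × 10⁻²⁷ × 5.671 × 10⁻¹⁴) = 1.378 × 10⁻²⁰ kg·m/s.
λ = h/p = 6.626 × 10⁻³⁴ / 1.378 × 10⁻²⁰ = 4.81 × 10⁻¹⁴ m = 48.1 fm.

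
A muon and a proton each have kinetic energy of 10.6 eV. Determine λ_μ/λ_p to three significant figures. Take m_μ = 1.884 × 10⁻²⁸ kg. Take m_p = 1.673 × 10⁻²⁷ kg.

At fixed KE, p = √(2mKE) so λ = h/p ∝ 1/√m.
λ_μ/λ_p = √(m_p/m_μ) = √(1.673 × 10⁻²⁷/1.884 × 10⁻²⁸) = √(8.880) = 2.98.

λ_μ/λ_p = 2.98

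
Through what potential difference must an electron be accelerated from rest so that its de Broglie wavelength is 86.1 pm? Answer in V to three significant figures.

p = h/λ = 6.626 × 10⁻³⁴ / 8.610 × 10⁻¹¹ = 7.696 × 10⁻²⁴ kg·m/s.
KE = p²/(2m) = 3.251 × 10⁻¹⁷ J.
V = KE/e = 3.251 × 10⁻¹⁷ / (1.602 × 10⁻¹⁹) = 203 V.

V = 203 V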